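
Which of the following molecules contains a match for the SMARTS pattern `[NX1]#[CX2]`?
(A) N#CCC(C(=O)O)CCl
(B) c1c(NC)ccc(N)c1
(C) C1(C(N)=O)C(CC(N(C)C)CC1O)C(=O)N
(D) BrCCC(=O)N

A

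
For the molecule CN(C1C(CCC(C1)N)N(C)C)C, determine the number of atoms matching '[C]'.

10

The query [C] means: uppercase C matches aliphatic (non-aromatic) carbon only.
Check the 13 heavy atoms by environment: 10× C → match; 3× N → no.
That gives 10 matching atoms.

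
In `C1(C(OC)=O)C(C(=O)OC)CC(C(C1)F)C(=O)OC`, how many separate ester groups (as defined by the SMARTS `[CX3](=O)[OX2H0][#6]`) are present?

[CX3](=O)[OX2H0][#6] is the SMARTS for an ester: a carbonyl carbon bonded to an oxygen that is itself bonded to carbon (no H on that O).
The molecule carries 3 separate instances of a methyl-ester group (-C(=O)OCH3) meeting every constraint; each maps to a distinct set of atoms, giving 3 matches.

3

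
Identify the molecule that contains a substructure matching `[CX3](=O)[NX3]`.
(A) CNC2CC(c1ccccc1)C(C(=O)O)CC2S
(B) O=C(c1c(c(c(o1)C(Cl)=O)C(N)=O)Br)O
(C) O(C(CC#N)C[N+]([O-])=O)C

B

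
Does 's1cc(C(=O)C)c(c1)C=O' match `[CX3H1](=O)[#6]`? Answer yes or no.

Yes

The pattern [CX3H1](=O)[#6] describes an sp2 carbon with one H, double-bonded to O and single-bonded to carbon — an aldehyde.
The molecule carries an aldehyde (-CHO), whose atoms satisfy every constraint of the query, so the pattern matches.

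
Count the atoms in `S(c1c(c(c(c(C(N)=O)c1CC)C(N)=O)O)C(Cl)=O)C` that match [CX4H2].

1

The query [CX4H2] means: sp3 carbon (X4) with exactly two hydrogens.
Check the 20 heavy atoms by environment: 6× c (aromatic, H0, X3) → no; 3× C (H0, X3) → no; 3× O (H0, X1) → no; 2× N (H2, X3) → no; 1× S (H0, X2) → no; 2× C (H3, X4) → no; 1× Cl (H0, X1) → no; 1× C (H2, X4) → match; 1× O (H1, X2) → no.
That gives 1 matching atom.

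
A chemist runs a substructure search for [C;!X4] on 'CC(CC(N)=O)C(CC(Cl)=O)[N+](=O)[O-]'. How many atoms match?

2

The query [C;!X4] means: aliphatic carbon that does not have four total connections.
Check the 14 heavy atoms by environment: 5× C (X4) → no; 2× C (X3) → match; 3× O (X1) → no; 1× N (X3) → no; 1× Cl (X1) → no; 1× N (charge +1, X3) → no; 1× O (charge -1, X1) → no.
That gives 2 matching atoms.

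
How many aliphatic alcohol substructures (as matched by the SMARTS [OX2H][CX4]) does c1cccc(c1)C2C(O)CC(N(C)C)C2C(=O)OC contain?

1

[OX2H][CX4] is the SMARTS for an aliphatic alcohol: a hydroxyl oxygen bound to an sp3 (X4) carbon.
Exactly one fragment in the molecule meets all constraints, giving 1 match.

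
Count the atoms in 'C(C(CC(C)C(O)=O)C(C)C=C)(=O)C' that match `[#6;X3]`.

4

The query [#6;X3] means: any carbon (aromatic or not) with three total connections.
Check the 14 heavy atoms by environment: 7× C (X4) → no; 4× C (X3) → match; 2× O (X1) → no; 1× O (X2) → no.
That gives 4 matching atoms.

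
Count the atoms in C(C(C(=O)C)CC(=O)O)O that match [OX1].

The query [OX1] means: aliphatic oxygen with one total connection — typically a carbonyl =O or an oxide.
Check the 10 heavy atoms by environment: 4× C (X4) → no; 2× C (X3) → no; 2× O (X1) → match; 2× O (X2) → no.
That gives 2 matching atoms.

2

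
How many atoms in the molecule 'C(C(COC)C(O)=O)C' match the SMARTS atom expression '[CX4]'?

The query [CX4] means: C with X4: aliphatic carbon with exactly 4 total connections (bonds + H).
Check the 9 heavy atoms by environment: 5× C (X4) → match; 1× C (X3) → no; 1× O (X1) → no; 2× O (X2) → no.
That gives 5 matching atoms.

5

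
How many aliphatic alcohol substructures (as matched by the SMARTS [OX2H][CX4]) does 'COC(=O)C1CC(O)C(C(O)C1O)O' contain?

[OX2H][CX4] is the SMARTS for an aliphatic alcohol: a hydroxyl oxygen bound to an sp3 (X4) carbon.
The molecule carries 4 separate instances of a hydroxyl group (-OH) meeting every constraint; each maps to a distinct set of atoms, giving 4 matches.

4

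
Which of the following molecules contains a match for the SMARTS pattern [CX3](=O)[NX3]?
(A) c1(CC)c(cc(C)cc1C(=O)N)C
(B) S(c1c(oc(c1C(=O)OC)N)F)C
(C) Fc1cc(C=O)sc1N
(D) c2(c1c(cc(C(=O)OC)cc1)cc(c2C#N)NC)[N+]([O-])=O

A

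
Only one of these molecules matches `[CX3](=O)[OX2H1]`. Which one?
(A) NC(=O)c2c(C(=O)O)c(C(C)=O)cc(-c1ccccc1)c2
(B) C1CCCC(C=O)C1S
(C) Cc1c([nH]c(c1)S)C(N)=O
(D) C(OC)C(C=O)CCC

[CX3](=O)[OX2H1] describes an sp2 carbon double-bonded to O and single-bonded to an -OH oxygen (a carboxylic acid).
(A) contains a carboxylic acid group (-C(=O)OH), which satisfies every atom and bond constraint.
(B) has an aldehyde (-CHO) but there is no singly-bonded oxygen on the carbonyl carbon.
(C) has a primary amide (-C(=O)NH2) but the carbonyl is bonded to N, not to an -OH oxygen.
(D) has an aldehyde (-CHO) but there is no singly-bonded oxygen on the carbonyl carbon.
So the answer is (A).

A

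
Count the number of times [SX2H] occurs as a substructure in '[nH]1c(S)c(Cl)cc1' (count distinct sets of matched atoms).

1

[SX2H] is the SMARTS for a thiol: an aliphatic sulfur with two connections, one being H.
Exactly one fragment in the molecule meets all constraints, giving 1 match.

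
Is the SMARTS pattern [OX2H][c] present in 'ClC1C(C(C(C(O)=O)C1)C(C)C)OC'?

No

The pattern [OX2H][c] describes a hydroxyl oxygen attached to an aromatic carbon — a phenol.
The closest candidate here is a methoxy ether (-OCH3), but the oxygen has H0, not H1. No other fragment satisfies the full query, so there is no match.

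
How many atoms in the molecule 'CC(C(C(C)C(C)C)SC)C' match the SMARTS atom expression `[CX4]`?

The query [CX4] means: C with X4: aliphatic carbon with exactly 4 total connections (bonds + H).
Check the 11 heavy atoms by environment: 10× C (X4) → match; 1× S (X2) → no.
That gives 10 matching atoms.

10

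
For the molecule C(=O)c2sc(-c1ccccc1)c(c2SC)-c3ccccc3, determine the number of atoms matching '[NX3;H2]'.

The query [NX3;H2] means: aliphatic N with 3 total connections, two of them H — an -NH2 nitrogen (amine or amide).
Check the 21 heavy atoms by environment: 1× s (aromatic, H0, X2) → no; 6× c (aromatic, H0, X3) → no; 1× C (H1, X3) → no; 1× O (H0, X1) → no; 10× c (aromatic, H1, X3) → no; 1× S (H0, X2) → no; 1× C (H3, X4) → no.
No environment satisfies the query, so 0 matching atoms.

0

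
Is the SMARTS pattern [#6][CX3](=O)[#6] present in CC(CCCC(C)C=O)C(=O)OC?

The pattern [#6][CX3](=O)[#6] describes a carbonyl carbon (no H) flanked by two carbons — a ketone.
The closest candidate here is an aldehyde (-CHO), but the carbonyl carbon has H1, so it is not flanked by two carbons. No other fragment satisfies the full query, so there is no match.

No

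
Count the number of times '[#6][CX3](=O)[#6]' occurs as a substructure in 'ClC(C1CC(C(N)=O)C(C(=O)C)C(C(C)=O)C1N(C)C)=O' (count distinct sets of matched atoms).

2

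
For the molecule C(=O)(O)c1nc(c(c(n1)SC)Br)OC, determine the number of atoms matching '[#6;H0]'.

5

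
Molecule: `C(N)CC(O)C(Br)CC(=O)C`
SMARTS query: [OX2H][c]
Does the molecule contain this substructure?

No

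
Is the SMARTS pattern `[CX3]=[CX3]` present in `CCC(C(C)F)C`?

No

The pattern [CX3]=[CX3] describes a non-aromatic C=C double bond between two sp2 carbons — an alkene.
The closest candidate here is an ethyl group (-CH2CH3), but its C-C bond is a single bond between CX4 carbons, not CX3=CX3. No other fragment satisfies the full query, so there is no match.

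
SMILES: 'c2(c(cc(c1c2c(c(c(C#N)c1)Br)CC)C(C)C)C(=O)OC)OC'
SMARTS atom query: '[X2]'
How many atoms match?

3

Check the 24 heavy atoms by environment: 10× c (aromatic, X3) → no; 1× C (X3) → no; 1× O (X1) → no; 2× O (X2) → match; 7× C (X4) → no; 1× C (X2) → match; 1× N (X1) → no; 1× Br (X1) → no.
Summing the matching environments: 2 + 1 = 3 matching atoms.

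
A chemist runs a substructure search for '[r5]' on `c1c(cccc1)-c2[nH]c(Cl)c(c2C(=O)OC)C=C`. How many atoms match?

5

Check the 18 heavy atoms by environment: 1× n (aromatic, in 5-ring) → match; 4× c (aromatic, in 5-ring) → match; 4× C (acyclic) → no; 2× O (acyclic) → no; 1× Cl (acyclic) → no; 6× c (aromatic, in 6-ring) → no.
Summing the matching environments: 1 + 4 = 5 matching atoms.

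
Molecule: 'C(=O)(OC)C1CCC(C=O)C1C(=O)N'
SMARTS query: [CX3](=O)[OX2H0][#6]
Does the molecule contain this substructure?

The pattern [CX3](=O)[OX2H0][#6] describes a carbonyl carbon bonded to an oxygen that is itself bonded to carbon (no H on that O) — an ester.
The molecule carries a methyl-ester group (-C(=O)OCH3), whose atoms satisfy every constraint of the query, so the pattern matches.

Yes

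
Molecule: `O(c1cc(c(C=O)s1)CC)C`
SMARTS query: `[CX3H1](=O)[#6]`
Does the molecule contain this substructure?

Yes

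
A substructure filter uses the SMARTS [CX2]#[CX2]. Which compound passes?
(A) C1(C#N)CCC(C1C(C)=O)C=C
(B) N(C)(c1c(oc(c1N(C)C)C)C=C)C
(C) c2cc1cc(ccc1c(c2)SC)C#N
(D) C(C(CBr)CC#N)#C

[CX2]#[CX2] describes a carbon-carbon triple bond (an alkyne).
(A) has a nitrile (-C#N) but the triple bond is C#N, not C#C.
(B) has a vinyl group (-CH=CH2) but the C=C is a double bond; both carbons are CX3, not CX2.
(C) has a nitrile (-C#N) but the triple bond is C#N, not C#C.
(D) contains an ethynyl group (-C#CH), which satisfies every atom and bond constraint.
So the answer is (D).

D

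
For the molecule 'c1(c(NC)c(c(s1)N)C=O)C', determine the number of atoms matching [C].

3

The query [C] means: uppercase C matches aliphatic (non-aromatic) carbon only.
Check the 11 heavy atoms by environment: 1× s (aromatic) → no; 4× c (aromatic) → no; 2× N → no; 3× C → match; 1× O → no.
That gives 3 matching atoms.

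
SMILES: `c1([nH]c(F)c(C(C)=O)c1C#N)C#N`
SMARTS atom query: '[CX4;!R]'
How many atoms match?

1

The query [CX4;!R] means: aliphatic carbon with four total connections, not in a ring.
Check the 13 heavy atoms by environment: 1× n (aromatic, X3, in 5-ring) → no; 4× c (aromatic, X3, in 5-ring) → no; 1× F (X1, acyclic) → no; 2× C (X2, acyclic) → no; 2× N (X1, acyclic) → no; 1× C (X3, acyclic) → no; 1× O (X1, acyclic) → no; 1× C (X4, acyclic) → match.
That gives 1 matching atom.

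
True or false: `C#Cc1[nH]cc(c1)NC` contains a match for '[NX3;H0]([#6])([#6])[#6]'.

The pattern [NX3;H0]([#6])([#6])[#6] describes a trivalent nitrogen with no H, bonded to three carbons — a tertiary amine.
The closest candidate here is an N-methylamino group (-NHCH3), but the nitrogen still has one H (H1), not H0. No other fragment satisfies the full query, so there is no match.

False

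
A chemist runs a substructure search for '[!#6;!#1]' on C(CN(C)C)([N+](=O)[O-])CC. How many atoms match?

4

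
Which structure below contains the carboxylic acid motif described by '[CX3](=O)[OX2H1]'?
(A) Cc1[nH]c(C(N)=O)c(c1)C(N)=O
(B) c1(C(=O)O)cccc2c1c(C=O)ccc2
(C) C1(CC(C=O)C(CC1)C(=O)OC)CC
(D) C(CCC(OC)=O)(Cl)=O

B

[CX3](=O)[OX2H1] describes an sp2 carbon double-bonded to O and single-bonded to an -OH oxygen (a carboxylic acid).
(A) has a primary amide (-C(=O)NH2) but the carbonyl is bonded to N, not to an -OH oxygen.
(B) contains a carboxylic acid group (-C(=O)OH), which satisfies every atom and bond constraint.
(C) has an aldehyde (-CHO) but there is no singly-bonded oxygen on the carbonyl carbon.
(D) has an acyl chloride (-C(=O)Cl) but the carbonyl is bonded to Cl, not to an -OH oxygen.
So the answer is (B).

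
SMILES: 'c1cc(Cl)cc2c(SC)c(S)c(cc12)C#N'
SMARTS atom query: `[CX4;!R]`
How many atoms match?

1

Check the 16 heavy atoms by environment: 10× c (aromatic, X3, in 6-ring) → no; 1× C (X2, acyclic) → no; 1× N (X1, acyclic) → no; 2× S (X2, acyclic) → no; 1× C (X4, acyclic) → match; 1× Cl (X1, acyclic) → no.
That gives 1 matching atom.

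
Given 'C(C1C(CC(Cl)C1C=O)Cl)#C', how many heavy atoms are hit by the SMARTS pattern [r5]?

The query [r5] means: r5 matches atoms in a five-membered ring.
Check the 11 heavy atoms by environment: 5× C (in 5-ring) → match; 3× C (acyclic) → no; 1× O (acyclic) → no; 2× Cl (acyclic) → no.
That gives 5 matching atoms.

5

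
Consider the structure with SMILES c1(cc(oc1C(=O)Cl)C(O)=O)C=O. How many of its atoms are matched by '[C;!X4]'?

3

Check the 13 heavy atoms by environment: 1× o (aromatic, X2) → no; 4× c (aromatic, X3) → no; 3× C (X3) → match; 3× O (X1) → no; 1× Cl (X1) → no; 1× O (X2) → no.
That gives 3 matching atoms.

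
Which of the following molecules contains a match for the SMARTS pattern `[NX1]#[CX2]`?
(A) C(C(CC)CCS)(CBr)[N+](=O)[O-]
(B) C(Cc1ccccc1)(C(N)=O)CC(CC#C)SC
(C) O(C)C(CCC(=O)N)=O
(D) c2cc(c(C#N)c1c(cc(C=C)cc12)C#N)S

D

[NX1]#[CX2] describes a nitrogen triple-bonded to a two-connected carbon (a nitrile).
(A) has a nitro group (-[N+](=O)[O-]) but there is no C#N triple bond.
(B) has a primary amide (-C(=O)NH2) but the nitrogen is NX3, not NX1.
(C) has a primary amide (-C(=O)NH2) but the nitrogen is NX3, not NX1.
(D) contains a nitrile (-C#N), which satisfies every atom and bond constraint.
So the answer is (D).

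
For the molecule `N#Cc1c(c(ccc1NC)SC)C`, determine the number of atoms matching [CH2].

0

Check the 13 heavy atoms by environment: 2× c (aromatic, H1) → no; 4× c (aromatic, H0) → no; 1× S (H0) → no; 3× C (H3) → no; 1× C (H0) → no; 1× N (H0) → no; 1× N (H1) → no.
No environment satisfies the query, so 0 matching atoms.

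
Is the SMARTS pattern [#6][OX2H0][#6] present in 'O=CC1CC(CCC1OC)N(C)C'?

The pattern [#6][OX2H0][#6] describes an aliphatic oxygen bridging two carbons with no H on the oxygen — an ether.
The molecule carries a methoxy ether (-OCH3), whose atoms satisfy every constraint of the query, so the pattern matches.

Yes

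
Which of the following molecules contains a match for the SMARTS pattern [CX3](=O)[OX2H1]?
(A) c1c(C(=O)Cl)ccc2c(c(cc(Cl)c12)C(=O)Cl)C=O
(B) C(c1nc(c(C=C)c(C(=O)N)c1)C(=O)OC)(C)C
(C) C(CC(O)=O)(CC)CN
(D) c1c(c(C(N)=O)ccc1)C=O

C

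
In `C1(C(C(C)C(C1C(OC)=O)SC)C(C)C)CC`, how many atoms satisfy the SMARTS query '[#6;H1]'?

6

The query [#6;H1] means: any carbon bearing exactly one hydrogen.
Check the 17 heavy atoms by environment: 6× C (H1) → match; 6× C (H3) → no; 1× C (H0) → no; 2× O (H0) → no; 1× C (H2) → no; 1× S (H0) → no.
That gives 6 matching atoms.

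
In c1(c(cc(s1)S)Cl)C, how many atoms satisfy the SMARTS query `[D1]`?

3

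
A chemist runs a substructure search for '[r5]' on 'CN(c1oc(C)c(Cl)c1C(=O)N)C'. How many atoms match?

The query [r5] means: r5 matches atoms in a five-membered ring.
Check the 13 heavy atoms by environment: 1× o (aromatic, in 5-ring) → match; 4× c (aromatic, in 5-ring) → match; 2× N (acyclic) → no; 4× C (acyclic) → no; 1× Cl (acyclic) → no; 1× O (acyclic) → no.
Summing the matching environments: 1 + 4 = 5 matching atoms.

5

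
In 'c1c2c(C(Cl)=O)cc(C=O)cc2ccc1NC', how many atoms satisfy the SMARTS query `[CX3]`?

2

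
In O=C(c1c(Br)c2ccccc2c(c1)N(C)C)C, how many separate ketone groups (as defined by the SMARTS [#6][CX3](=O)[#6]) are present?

1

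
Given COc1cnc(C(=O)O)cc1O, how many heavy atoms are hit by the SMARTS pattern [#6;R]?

5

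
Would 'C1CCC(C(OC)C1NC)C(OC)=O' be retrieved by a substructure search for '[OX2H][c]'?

The pattern [OX2H][c] describes a hydroxyl oxygen attached to an aromatic carbon — a phenol.
The closest candidate here is a methoxy ether (-OCH3), but the oxygen has H0, not H1. No other fragment satisfies the full query, so there is no match.

No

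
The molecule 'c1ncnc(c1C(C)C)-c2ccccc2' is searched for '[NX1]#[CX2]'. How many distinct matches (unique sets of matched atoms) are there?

0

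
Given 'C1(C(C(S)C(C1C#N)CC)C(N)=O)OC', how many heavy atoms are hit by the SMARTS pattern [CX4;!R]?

The query [CX4;!R] means: aliphatic carbon with four total connections, not in a ring.
Check the 15 heavy atoms by environment: 5× C (X4, in 5-ring) → no; 1× O (X2, acyclic) → no; 3× C (X4, acyclic) → match; 1× C (X3, acyclic) → no; 1× O (X1, acyclic) → no; 1× N (X3, acyclic) → no; 1× S (X2, acyclic) → no; 1× C (X2, acyclic) → no; 1× N (X1, acyclic) → no.
That gives 3 matching atoms.

3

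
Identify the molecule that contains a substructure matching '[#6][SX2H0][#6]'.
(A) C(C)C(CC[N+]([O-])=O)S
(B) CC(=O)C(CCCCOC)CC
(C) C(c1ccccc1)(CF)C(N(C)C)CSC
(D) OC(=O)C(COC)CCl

C

[#6][SX2H0][#6] describes an aliphatic sulfur bridging two carbons with no H on the sulfur (a thioether).
(A) has a thiol (-SH) but the sulfur has H1, not H0 bridging two carbons.
(B) has a methoxy ether (-OCH3) but the bridging atom is O, not S.
(C) contains a methylthio ether (-SCH3), which satisfies every atom and bond constraint.
(D) has a methoxy ether (-OCH3) but the bridging atom is O, not S.
So the answer is (C).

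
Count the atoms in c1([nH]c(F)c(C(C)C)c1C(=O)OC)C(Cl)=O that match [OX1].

2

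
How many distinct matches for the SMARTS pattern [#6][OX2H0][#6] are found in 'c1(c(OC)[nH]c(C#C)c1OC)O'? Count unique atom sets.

2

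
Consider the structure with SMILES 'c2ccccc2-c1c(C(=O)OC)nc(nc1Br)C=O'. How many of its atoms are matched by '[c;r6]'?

10

The query [c;r6] means: aromatic carbon that belongs to a six-membered ring.
Check the 19 heavy atoms by environment: 2× n (aromatic, in 6-ring) → no; 10× c (aromatic, in 6-ring) → match; 3× C (acyclic) → no; 3× O (acyclic) → no; 1× Br (acyclic) → no.
That gives 10 matching atoms.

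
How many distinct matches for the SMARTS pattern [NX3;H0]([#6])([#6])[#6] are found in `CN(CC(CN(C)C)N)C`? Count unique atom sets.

2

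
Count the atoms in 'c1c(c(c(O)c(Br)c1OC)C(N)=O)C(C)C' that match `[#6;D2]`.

1

Check the 16 heavy atoms by environment: 5× c (aromatic, D3) → no; 1× c (aromatic, D2) → match; 2× O (D1) → no; 1× Br (D1) → no; 1× O (D2) → no; 3× C (D1) → no; 2× C (D3) → no; 1× N (D1) → no.
That gives 1 matching atom.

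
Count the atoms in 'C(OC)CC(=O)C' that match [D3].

Check the 7 heavy atoms by environment: 2× C (D2) → no; 1× C (D3) → match; 1× O (D1) → no; 2× C (D1) → no; 1× O (D2) → no.
That gives 1 matching atom.

1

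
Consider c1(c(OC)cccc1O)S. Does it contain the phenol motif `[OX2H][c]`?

Yes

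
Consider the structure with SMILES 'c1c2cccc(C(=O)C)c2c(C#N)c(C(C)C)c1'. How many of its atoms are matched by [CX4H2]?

0

The query [CX4H2] means: sp3 carbon (X4) with exactly two hydrogens.
Check the 18 heavy atoms by environment: 5× c (aromatic, H0, X3) → no; 5× c (aromatic, H1, X3) → no; 1× C (H1, X4) → no; 3× C (H3, X4) → no; 1× C (H0, X3) → no; 1× O (H0, X1) → no; 1× C (H0, X2) → no; 1× N (H0, X1) → no.
No environment satisfies the query, so 0 matching atoms.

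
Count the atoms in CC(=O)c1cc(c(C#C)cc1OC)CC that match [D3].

5

Check the 15 heavy atoms by environment: 4× c (aromatic, D3) → match; 2× c (aromatic, D2) → no; 1× O (D2) → no; 4× C (D1) → no; 2× C (D2) → no; 1× C (D3) → match; 1× O (D1) → no.
Summing the matching environments: 4 + 1 = 5 matching atoms.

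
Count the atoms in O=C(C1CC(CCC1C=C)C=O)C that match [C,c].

11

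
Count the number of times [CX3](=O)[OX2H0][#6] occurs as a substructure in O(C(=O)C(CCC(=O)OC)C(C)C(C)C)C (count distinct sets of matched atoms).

[CX3](=O)[OX2H0][#6] is the SMARTS for an ester: a carbonyl carbon bonded to an oxygen that is itself bonded to carbon (no H on that O).
The molecule carries 2 separate instances of a methyl-ester group (-C(=O)OCH3) meeting every constraint; each maps to a distinct set of atoms, giving 2 matches.

2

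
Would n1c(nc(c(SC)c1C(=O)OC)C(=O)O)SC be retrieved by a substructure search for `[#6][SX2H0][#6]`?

The pattern [#6][SX2H0][#6] describes an aliphatic sulfur bridging two carbons with no H on the sulfur — a thioether.
The molecule carries a methylthio ether (-SCH3), whose atoms satisfy every constraint of the query, so the pattern matches.

Yes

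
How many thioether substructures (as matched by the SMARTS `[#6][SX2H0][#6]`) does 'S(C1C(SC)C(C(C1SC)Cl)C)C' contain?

3

[#6][SX2H0][#6] is the SMARTS for a thioether: an aliphatic sulfur bridging two carbons with no H on the sulfur.
The molecule carries 3 separate instances of a methylthio ether (-SCH3) meeting every constraint; each maps to a distinct set of atoms, giving 3 matches.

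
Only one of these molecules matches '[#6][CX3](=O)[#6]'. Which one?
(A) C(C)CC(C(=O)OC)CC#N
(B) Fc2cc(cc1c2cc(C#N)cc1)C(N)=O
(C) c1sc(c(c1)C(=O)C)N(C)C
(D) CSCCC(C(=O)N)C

C

[#6][CX3](=O)[#6] describes a carbonyl carbon (no H) flanked by two carbons (a ketone).
(A) has a methyl-ester group (-C(=O)OCH3) but one neighbour of the carbonyl carbon is O, not C.
(B) has a primary amide (-C(=O)NH2) but one neighbour of the carbonyl carbon is N, not C.
(C) contains an acetyl/ketone group (-C(=O)CH3), which satisfies every atom and bond constraint.
(D) has a primary amide (-C(=O)NH2) but one neighbour of the carbonyl carbon is N, not C.
So the answer is (C).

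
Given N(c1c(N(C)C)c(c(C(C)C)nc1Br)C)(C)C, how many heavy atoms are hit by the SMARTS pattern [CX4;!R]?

8

The query [CX4;!R] means: aliphatic carbon with four total connections, not in a ring.
Check the 17 heavy atoms by environment: 1× n (aromatic, X2, in 6-ring) → no; 5× c (aromatic, X3, in 6-ring) → no; 2× N (X3, acyclic) → no; 8× C (X4, acyclic) → match; 1× Br (X1, acyclic) → no.
That gives 8 matching atoms.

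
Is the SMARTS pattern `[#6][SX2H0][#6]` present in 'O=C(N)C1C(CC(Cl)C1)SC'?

Yes

The pattern [#6][SX2H0][#6] describes an aliphatic sulfur bridging two carbons with no H on the sulfur — a thioether.
The molecule carries a methylthio ether (-SCH3), whose atoms satisfy every constraint of the query, so the pattern matches.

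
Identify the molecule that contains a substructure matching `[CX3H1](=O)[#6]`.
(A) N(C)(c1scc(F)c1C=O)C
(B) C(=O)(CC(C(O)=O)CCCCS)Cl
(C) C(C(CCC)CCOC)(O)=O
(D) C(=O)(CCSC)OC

A

[CX3H1](=O)[#6] describes an sp2 carbon with one H, double-bonded to O and single-bonded to carbon (an aldehyde).
(A) contains an aldehyde (-CHO), which satisfies every atom and bond constraint.
(B) has a carboxylic acid group (-C(=O)OH) but the carbonyl carbon has H0 and is bonded to O, not H1.
(C) has a carboxylic acid group (-C(=O)OH) but the carbonyl carbon has H0 and is bonded to O, not H1.
(D) has a methyl-ester group (-C(=O)OCH3) but the carbonyl carbon has H0, not H1.
So the answer is (A).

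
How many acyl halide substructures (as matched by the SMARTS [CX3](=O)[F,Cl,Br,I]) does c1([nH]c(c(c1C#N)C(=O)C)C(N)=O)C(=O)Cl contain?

[CX3](=O)[F,Cl,Br,I] is the SMARTS for an acyl halide: a carbonyl carbon bonded to a halogen.
Exactly one fragment in the molecule meets all constraints, giving 1 match.

1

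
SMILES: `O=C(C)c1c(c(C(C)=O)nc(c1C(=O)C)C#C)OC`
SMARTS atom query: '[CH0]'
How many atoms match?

4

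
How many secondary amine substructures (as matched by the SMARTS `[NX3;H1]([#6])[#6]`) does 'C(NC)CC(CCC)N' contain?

[NX3;H1]([#6])[#6] is the SMARTS for a secondary amine: a trivalent nitrogen with one H, bonded to two carbons.
Exactly one fragment in the molecule meets all constraints, giving 1 match.

1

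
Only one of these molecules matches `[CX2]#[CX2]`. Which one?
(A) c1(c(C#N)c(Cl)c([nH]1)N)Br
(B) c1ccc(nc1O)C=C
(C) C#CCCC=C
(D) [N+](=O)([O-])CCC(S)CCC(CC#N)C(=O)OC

C

[CX2]#[CX2] describes a carbon-carbon triple bond (an alkyne).
(A) has a nitrile (-C#N) but the triple bond is C#N, not C#C.
(B) has a vinyl group (-CH=CH2) but the C=C is a double bond; both carbons are CX3, not CX2.
(C) contains an ethynyl group (-C#CH), which satisfies every atom and bond constraint.
(D) has a nitrile (-C#N) but the triple bond is C#N, not C#C.
So the answer is (C).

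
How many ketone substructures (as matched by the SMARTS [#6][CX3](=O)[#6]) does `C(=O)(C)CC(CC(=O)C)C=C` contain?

2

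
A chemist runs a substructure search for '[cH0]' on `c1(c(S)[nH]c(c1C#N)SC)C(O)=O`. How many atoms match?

4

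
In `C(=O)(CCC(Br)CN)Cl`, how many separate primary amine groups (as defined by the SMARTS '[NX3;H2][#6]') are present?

1

[NX3;H2][#6] is the SMARTS for a primary amine: a trivalent nitrogen with two H attached to carbon.
Exactly one fragment in the molecule meets all constraints, giving 1 match.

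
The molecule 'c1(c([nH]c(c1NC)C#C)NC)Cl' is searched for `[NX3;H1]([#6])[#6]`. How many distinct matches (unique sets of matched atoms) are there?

2

[NX3;H1]([#6])[#6] is the SMARTS for a secondary amine: a trivalent nitrogen with one H, bonded to two carbons.
The molecule carries 2 separate instances of an N-methylamino group (-NHCH3) meeting every constraint; each maps to a distinct set of atoms, giving 2 matches.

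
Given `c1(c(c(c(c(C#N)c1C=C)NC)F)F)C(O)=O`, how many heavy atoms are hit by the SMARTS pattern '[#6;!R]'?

5

The query [#6;!R] means: carbon not in any ring.
Check the 17 heavy atoms by environment: 6× c (aromatic, in 6-ring) → no; 5× C (acyclic) → match; 2× O (acyclic) → no; 2× N (acyclic) → no; 2× F (acyclic) → no.
That gives 5 matching atoms.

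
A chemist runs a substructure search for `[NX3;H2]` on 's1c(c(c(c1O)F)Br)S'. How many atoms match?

0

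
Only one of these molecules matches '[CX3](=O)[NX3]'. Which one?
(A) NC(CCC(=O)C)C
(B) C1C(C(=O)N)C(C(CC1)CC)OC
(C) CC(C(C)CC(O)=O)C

B

[CX3](=O)[NX3] describes a carbonyl carbon bonded to a trivalent nitrogen (an amide).
(A) has a primary amino group (-NH2) but the -NH2 is not attached to a carbonyl carbon.
(B) contains a primary amide (-C(=O)NH2), which satisfies every atom and bond constraint.
(C) has a carboxylic acid group (-C(=O)OH) but the carbonyl is bonded to O, not to an NX3 nitrogen.
So the answer is (B).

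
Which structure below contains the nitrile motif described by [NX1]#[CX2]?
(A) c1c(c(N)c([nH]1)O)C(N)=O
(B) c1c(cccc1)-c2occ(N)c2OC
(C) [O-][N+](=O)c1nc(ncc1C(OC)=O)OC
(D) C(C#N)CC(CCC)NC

[NX1]#[CX2] describes a nitrogen triple-bonded to a two-connected carbon (a nitrile).
(A) has a primary amide (-C(=O)NH2) but the nitrogen is NX3, not NX1.
(B) has a primary amino group (-NH2) but the nitrogen is NX3 (three connections), not NX1 triple-bonded.
(C) has a nitro group (-[N+](=O)[O-]) but there is no C#N triple bond.
(D) contains a nitrile (-C#N), which satisfies every atom and bond constraint.
So the answer is (D).

D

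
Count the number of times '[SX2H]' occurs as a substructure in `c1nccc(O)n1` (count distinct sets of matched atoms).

0

[SX2H] is the SMARTS for a thiol: an aliphatic sulfur with two connections, one being H.
The molecule has a hydroxyl group (-OH), but it is an -OH, not an -SH; nothing else fits, so there are 0 matches.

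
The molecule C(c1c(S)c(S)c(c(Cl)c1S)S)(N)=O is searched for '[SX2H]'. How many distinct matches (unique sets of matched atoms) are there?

4

[SX2H] is the SMARTS for a thiol: an aliphatic sulfur with two connections, one being H.
The molecule carries 4 separate instances of a thiol (-SH) meeting every constraint; each maps to a distinct set of atoms, giving 4 matches.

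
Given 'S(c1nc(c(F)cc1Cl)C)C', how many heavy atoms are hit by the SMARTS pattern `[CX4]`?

The query [CX4] means: C with X4: aliphatic carbon with exactly 4 total connections (bonds + H).
Check the 11 heavy atoms by environment: 1× n (aromatic, X2) → no; 5× c (aromatic, X3) → no; 1× S (X2) → no; 2× C (X4) → match; 1× Cl (X1) → no; 1× F (X1) → no.
That gives 2 matching atoms.

2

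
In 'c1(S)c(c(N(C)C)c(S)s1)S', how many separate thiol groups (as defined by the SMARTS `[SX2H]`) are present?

3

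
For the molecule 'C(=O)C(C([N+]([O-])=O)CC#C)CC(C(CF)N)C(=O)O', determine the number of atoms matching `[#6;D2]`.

5

The query [#6;D2] means: any carbon bonded to exactly two heavy atoms.
Check the 19 heavy atoms by environment: 5× C (D2) → match; 5× C (D3) → no; 1× C (D1) → no; 1× F (D1) → no; 1× N (charge +1, D3) → no; 1× O (charge -1, D1) → no; 4× O (D1) → no; 1× N (D1) → no.
That gives 5 matching atoms.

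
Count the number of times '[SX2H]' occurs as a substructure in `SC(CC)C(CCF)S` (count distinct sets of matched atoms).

[SX2H] is the SMARTS for a thiol: an aliphatic sulfur with two connections, one being H.
The molecule carries 2 separate instances of a thiol (-SH) meeting every constraint; each maps to a distinct set of atoms, giving 2 matches.

2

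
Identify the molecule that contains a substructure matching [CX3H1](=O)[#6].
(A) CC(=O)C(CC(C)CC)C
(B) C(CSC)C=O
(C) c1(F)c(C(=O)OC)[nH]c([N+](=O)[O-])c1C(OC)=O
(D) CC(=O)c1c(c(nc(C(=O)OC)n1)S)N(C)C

[CX3H1](=O)[#6] describes an sp2 carbon with one H, double-bonded to O and single-bonded to carbon (an aldehyde).
(A) has an acetyl/ketone group (-C(=O)CH3) but the carbonyl carbon has H0 (two carbon neighbours), not H1.
(B) contains an aldehyde (-CHO), which satisfies every atom and bond constraint.
(C) has a methyl-ester group (-C(=O)OCH3) but the carbonyl carbon has H0, not H1.
(D) has an acetyl/ketone group (-C(=O)CH3) but the carbonyl carbon has H0 (two carbon neighbours), not H1.
So the answer is (B).

B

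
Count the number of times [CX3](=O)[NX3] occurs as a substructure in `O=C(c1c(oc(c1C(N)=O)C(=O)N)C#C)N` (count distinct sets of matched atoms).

3

[CX3](=O)[NX3] is the SMARTS for an amide: a carbonyl carbon bonded to a trivalent nitrogen.
The molecule carries 3 separate instances of a primary amide (-C(=O)NH2) meeting every constraint; each maps to a distinct set of atoms, giving 3 matches.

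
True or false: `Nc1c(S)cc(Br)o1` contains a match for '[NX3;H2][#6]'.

True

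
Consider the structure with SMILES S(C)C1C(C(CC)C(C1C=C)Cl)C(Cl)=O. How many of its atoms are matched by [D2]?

The query [D2] means: atom with exactly two heavy-atom neighbours.
Check the 15 heavy atoms by environment: 6× C (D3) → no; 2× Cl (D1) → no; 1× S (D2) → match; 3× C (D1) → no; 1× O (D1) → no; 2× C (D2) → match.
Summing the matching environments: 1 + 2 = 3 matching atoms.

3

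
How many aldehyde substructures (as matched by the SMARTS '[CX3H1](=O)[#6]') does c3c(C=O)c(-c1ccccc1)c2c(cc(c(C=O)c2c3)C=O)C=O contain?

4

[CX3H1](=O)[#6] is the SMARTS for an aldehyde: an sp2 carbon with one H, double-bonded to O and single-bonded to carbon.
The molecule carries 4 separate instances of an aldehyde (-CHO) meeting every constraint; each maps to a distinct set of atoms, giving 4 matches.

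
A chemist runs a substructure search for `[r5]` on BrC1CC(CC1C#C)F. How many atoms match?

5

Check the 9 heavy atoms by environment: 5× C (in 5-ring) → match; 2× C (acyclic) → no; 1× F (acyclic) → no; 1× Br (acyclic) → no.
That gives 5 matching atoms.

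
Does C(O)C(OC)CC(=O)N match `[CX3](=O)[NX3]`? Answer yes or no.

Yes

The pattern [CX3](=O)[NX3] describes a carbonyl carbon bonded to a trivalent nitrogen — an amide.
The molecule carries a primary amide (-C(=O)NH2), whose atoms satisfy every constraint of the query, so the pattern matches.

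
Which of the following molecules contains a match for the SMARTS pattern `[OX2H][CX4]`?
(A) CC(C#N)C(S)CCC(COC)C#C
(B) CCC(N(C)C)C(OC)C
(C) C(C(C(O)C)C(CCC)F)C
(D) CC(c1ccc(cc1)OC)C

C

[OX2H][CX4] describes a hydroxyl oxygen bound to an sp3 (X4) carbon (an aliphatic alcohol).
(A) has a methoxy ether (-OCH3) but the oxygen has H0 (ether), not H1.
(B) has a methoxy ether (-OCH3) but the oxygen has H0 (ether), not H1.
(C) contains a hydroxyl group (-OH), which satisfies every atom and bond constraint.
(D) has a methoxy ether (-OCH3) but the oxygen has H0 (ether), not H1.
So the answer is (C).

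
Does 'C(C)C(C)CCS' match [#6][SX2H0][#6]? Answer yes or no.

No

The pattern [#6][SX2H0][#6] describes an aliphatic sulfur bridging two carbons with no H on the sulfur — a thioether.
The closest candidate here is a thiol (-SH), but the sulfur has H1, not H0 bridging two carbons. No other fragment satisfies the full query, so there is no match.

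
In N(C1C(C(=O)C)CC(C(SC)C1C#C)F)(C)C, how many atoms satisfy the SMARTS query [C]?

13

Check the 17 heavy atoms by environment: 13× C → match; 1× F → no; 1× N → no; 1× S → no; 1× O → no.
That gives 13 matching atoms.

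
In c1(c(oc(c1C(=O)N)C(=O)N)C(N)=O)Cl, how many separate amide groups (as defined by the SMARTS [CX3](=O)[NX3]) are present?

3

[CX3](=O)[NX3] is the SMARTS for an amide: a carbonyl carbon bonded to a trivalent nitrogen.
The molecule carries 3 separate instances of a primary amide (-C(=O)NH2) meeting every constraint; each maps to a distinct set of atoms, giving 3 matches.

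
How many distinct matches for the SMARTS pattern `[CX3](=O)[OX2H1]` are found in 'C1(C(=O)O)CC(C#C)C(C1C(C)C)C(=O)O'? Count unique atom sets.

2

[CX3](=O)[OX2H1] is the SMARTS for a carboxylic acid: an sp2 carbon double-bonded to O and single-bonded to an -OH oxygen.
The molecule carries 2 separate instances of a carboxylic acid group (-C(=O)OH) meeting every constraint; each maps to a distinct set of atoms, giving 2 matches.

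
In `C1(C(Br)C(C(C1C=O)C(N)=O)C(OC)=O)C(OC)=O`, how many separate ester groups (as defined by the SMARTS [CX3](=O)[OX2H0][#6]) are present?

2

[CX3](=O)[OX2H0][#6] is the SMARTS for an ester: a carbonyl carbon bonded to an oxygen that is itself bonded to carbon (no H on that O).
The molecule carries 2 separate instances of a methyl-ester group (-C(=O)OCH3) meeting every constraint; each maps to a distinct set of atoms, giving 2 matches.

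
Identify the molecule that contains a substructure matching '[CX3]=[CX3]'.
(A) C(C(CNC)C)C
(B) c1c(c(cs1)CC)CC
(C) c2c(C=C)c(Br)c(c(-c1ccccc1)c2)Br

C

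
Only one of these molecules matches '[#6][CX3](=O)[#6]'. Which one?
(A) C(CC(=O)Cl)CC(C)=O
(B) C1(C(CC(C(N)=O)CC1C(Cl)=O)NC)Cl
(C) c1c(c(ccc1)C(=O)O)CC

A

[#6][CX3](=O)[#6] describes a carbonyl carbon (no H) flanked by two carbons (a ketone).
(A) contains an acetyl/ketone group (-C(=O)CH3), which satisfies every atom and bond constraint.
(B) has a primary amide (-C(=O)NH2) but one neighbour of the carbonyl carbon is N, not C.
(C) has a carboxylic acid group (-C(=O)OH) but one neighbour of the carbonyl carbon is O, not C.
So the answer is (A).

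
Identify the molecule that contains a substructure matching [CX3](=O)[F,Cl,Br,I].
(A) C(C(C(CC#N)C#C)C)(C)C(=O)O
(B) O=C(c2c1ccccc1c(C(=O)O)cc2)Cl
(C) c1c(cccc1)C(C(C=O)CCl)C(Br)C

B

[CX3](=O)[F,Cl,Br,I] describes a carbonyl carbon bonded to a halogen (an acyl halide).
(A) has a carboxylic acid group (-C(=O)OH) but the carbonyl is bonded to -OH, not to a halogen.
(B) contains an acyl chloride (-C(=O)Cl), which satisfies every atom and bond constraint.
(C) has a chloro substituent but the Cl is not on a carbonyl carbon.
So the answer is (B).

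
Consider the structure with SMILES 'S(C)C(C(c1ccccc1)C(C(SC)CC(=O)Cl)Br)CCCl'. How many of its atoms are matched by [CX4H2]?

3

Check the 22 heavy atoms by environment: 3× C (H2, X4) → match; 4× C (H1, X4) → no; 1× C (H0, X3) → no; 1× O (H0, X1) → no; 2× Cl (H0, X1) → no; 1× Br (H0, X1) → no; 2× S (H0, X2) → no; 2× C (H3, X4) → no; 1× c (aromatic, H0, X3) → no; 5× c (aromatic, H1, X3) → no.
That gives 3 matching atoms.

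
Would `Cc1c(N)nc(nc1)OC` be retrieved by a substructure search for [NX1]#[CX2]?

No

The pattern [NX1]#[CX2] describes a nitrogen triple-bonded to a two-connected carbon — a nitrile.
The closest candidate here is a primary amino group (-NH2), but the nitrogen is NX3 (three connections), not NX1 triple-bonded. No other fragment satisfies the full query, so there is no match.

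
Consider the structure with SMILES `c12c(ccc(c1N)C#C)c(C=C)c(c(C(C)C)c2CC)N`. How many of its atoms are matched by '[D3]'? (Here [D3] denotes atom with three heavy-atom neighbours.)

9

The query [D3] means: atom with exactly three heavy-atom neighbours.
Check the 21 heavy atoms by environment: 8× c (aromatic, D3) → match; 2× c (aromatic, D2) → no; 2× N (D1) → no; 3× C (D2) → no; 5× C (D1) → no; 1× C (D3) → match.
Summing the matching environments: 8 + 1 = 9 matching atoms.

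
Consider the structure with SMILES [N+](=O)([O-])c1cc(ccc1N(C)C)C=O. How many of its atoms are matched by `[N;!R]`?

The query [N;!R] means: aliphatic nitrogen not in a ring.
Check the 14 heavy atoms by environment: 6× c (aromatic, in 6-ring) → no; 1× N (charge +1, acyclic) → match; 1× O (charge -1, acyclic) → no; 2× O (acyclic) → no; 3× C (acyclic) → no; 1× N (acyclic) → match.
Summing the matching environments: 1 + 1 = 2 matching atoms.

2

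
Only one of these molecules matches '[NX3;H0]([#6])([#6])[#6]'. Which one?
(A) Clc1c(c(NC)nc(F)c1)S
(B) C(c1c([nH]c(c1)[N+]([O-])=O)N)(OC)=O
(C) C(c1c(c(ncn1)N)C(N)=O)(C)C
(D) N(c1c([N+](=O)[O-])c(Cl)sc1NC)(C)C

D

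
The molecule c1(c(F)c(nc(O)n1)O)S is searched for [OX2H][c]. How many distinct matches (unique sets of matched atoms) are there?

2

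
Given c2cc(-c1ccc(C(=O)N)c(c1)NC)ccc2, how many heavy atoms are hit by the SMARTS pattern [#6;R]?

The query [#6;R] means: carbon that is part of a ring.
Check the 17 heavy atoms by environment: 12× c (aromatic, in 6-ring) → match; 2× C (acyclic) → no; 1× O (acyclic) → no; 2× N (acyclic) → no.
That gives 12 matching atoms.

12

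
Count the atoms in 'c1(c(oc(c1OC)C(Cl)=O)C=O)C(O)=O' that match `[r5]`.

The query [r5] means: r5 matches atoms in a five-membered ring.
Check the 15 heavy atoms by environment: 1× o (aromatic, in 5-ring) → match; 4× c (aromatic, in 5-ring) → match; 4× C (acyclic) → no; 5× O (acyclic) → no; 1× Cl (acyclic) → no.
Summing the matching environments: 1 + 4 = 5 matching atoms.

5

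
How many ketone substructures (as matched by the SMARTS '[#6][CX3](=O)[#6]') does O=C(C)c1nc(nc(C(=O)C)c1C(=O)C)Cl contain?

[#6][CX3](=O)[#6] is the SMARTS for a ketone: a carbonyl carbon (no H) flanked by two carbons.
The molecule carries 3 separate instances of an acetyl/ketone group (-C(=O)CH3) meeting every constraint; each maps to a distinct set of atoms, giving 3 matches.

3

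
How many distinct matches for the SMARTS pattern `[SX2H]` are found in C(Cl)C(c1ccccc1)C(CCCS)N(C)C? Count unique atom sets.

1

[SX2H] is the SMARTS for a thiol: an aliphatic sulfur with two connections, one being H.
Exactly one fragment in the molecule meets all constraints, giving 1 match.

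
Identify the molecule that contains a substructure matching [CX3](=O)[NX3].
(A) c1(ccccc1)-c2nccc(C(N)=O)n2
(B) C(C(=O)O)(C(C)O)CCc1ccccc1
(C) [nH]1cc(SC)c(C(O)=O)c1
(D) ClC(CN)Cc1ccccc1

A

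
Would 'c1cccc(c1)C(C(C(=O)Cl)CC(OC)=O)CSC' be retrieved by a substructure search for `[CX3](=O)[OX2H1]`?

The pattern [CX3](=O)[OX2H1] describes an sp2 carbon double-bonded to O and single-bonded to an -OH oxygen — a carboxylic acid.
The closest candidate here is a methyl-ester group (-C(=O)OCH3), but the singly-bonded O has no H (OX2H0, not OX2H1). No other fragment satisfies the full query, so there is no match.

No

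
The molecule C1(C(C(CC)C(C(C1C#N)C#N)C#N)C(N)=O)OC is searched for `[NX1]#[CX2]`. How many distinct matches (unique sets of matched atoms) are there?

[NX1]#[CX2] is the SMARTS for a nitrile: a nitrogen triple-bonded to a two-connected carbon.
The molecule carries 3 separate instances of a nitrile (-C#N) meeting every constraint; each maps to a distinct set of atoms, giving 3 matches.

3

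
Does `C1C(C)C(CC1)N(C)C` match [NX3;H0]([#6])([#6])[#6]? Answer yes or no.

Yes

The pattern [NX3;H0]([#6])([#6])[#6] describes a trivalent nitrogen with no H, bonded to three carbons — a tertiary amine.
The molecule carries a dimethylamino group (-N(CH3)2), whose atoms satisfy every constraint of the query, so the pattern matches.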